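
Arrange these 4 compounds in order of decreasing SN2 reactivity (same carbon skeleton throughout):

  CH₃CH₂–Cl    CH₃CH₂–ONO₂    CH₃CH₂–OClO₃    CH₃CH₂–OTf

CH₃CH₂–OTf > CH₃CH₂–OClO₃ > CH₃CH₂–Cl > CH₃CH₂–ONO₂

Same R in every case — rank the leaving groups.
Leaving-group ability tracks the stability of the departed species; conjugate-acid pKₐ is the usual yardstick (lower pKₐ → better LG).
CH₃CH₂–OTf loses OTf⁻: pKₐ(CF₃SO₃H (triflic acid)) ≈ -14
CH₃CH₂–OClO₃ loses ClO₄⁻: pKₐ(HClO₄) ≈ -10
CH₃CH₂–Cl loses Cl⁻: pKₐ(HCl) ≈ -7
CH₃CH₂–ONO₂ loses NO₃⁻: pKₐ(HNO₃) ≈ -1.3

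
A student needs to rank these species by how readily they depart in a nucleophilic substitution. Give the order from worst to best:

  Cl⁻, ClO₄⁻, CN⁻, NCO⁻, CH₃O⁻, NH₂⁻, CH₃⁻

CH₃⁻ < NH₂⁻ < CH₃O⁻ < CN⁻ < NCO⁻ < Cl⁻ < ClO₄⁻

Leaving-group ability tracks the stability of the departed species; conjugate-acid pKₐ is the usual yardstick (lower pKₐ → better LG).
ClO₄⁻: pKₐ(HClO₄) ≈ -10 — extremely weak base; rarely used for safety reasons
Cl⁻: pKₐ(HCl) ≈ -7 — moderately weak base
NCO⁻: pKₐ(HOCN) ≈ 3.5 — resonance between N and O
CN⁻: pKₐ(HCN) ≈ 9.2 — sp carbon stabilises the charge somewhat, but still a poor LG
CH₃O⁻: pKₐ(CH₃OH) ≈ 15.5 — strong base; alkoxides do not leave unassisted
NH₂⁻: pKₐ(NH₃) ≈ 38 — extremely strong base; never a leaving group
CH₃⁻: pKₐ(CH₄) ≈ 48
Listed from poorest to best leaving group as asked.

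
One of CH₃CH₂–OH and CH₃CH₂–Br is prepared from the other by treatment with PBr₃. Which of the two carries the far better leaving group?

CH₃CH₂–Br

From CH₃CH₂–OH the departing group would be OH⁻ (pKₐ(H₂O) ≈ 15.7). Strong base; essentially never leaves without prior activation.
From CH₃CH₂–Br the leaving group is Br⁻ (pKₐ(HBr) ≈ -9). Weak base; good leaving group.
Treatment with PBr₃ works by replacing the hydroxyl with bromide, making CH₃CH₂–Br enormously more reactive.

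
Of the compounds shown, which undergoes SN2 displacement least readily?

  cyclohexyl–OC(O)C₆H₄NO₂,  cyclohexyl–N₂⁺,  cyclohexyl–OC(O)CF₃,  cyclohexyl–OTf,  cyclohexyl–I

cyclohexyl–OC(O)C₆H₄NO₂

With the same alkyl group throughout, only the leaving group differentiates the rates.
Leaving-group ability tracks the stability of the departed species; conjugate-acid pKₐ is the usual yardstick (lower pKₐ → better LG).
cyclohexyl–N₂⁺ loses N₂: no meaningful conjugate acid; N₂ departs as an exceptionally stable neutral molecule
cyclohexyl–OTf loses OTf⁻: pKₐ(CF₃SO₃H (triflic acid)) ≈ -14
cyclohexyl–I loses I⁻: pKₐ(HI) ≈ -10
cyclohexyl–OC(O)CF₃ loses CF₃COO⁻: pKₐ(CF₃COOH) ≈ 0.2
cyclohexyl–OC(O)C₆H₄NO₂ loses p-O₂N–C₆H₄–COO⁻: pKₐ(p-nitrobenzoic acid) ≈ 3.4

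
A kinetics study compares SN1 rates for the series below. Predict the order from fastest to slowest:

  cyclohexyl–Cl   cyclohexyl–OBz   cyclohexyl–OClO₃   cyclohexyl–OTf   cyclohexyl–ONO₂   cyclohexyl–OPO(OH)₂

Identical carbon frameworks mean the comparison reduces to leaving-group quality.
The more stable X⁻ (or X) is on its own — i.e. the weaker a base it is — the better a leaving group it makes.
cyclohexyl–OTf loses OTf⁻: pKₐ(CF₃SO₃H (triflic acid)) ≈ -14
cyclohexyl–OClO₃ loses ClO₄⁻: pKₐ(HClO₄) ≈ -10
cyclohexyl–Cl loses Cl⁻: pKₐ(HCl) ≈ -7
cyclohexyl–ONO₂ loses NO₃⁻: pKₐ(HNO₃) ≈ -1.3
cyclohexyl–OPO(OH)₂ loses H₂PO₄⁻: pKₐ(H₃PO₄) ≈ 2.1
cyclohexyl–OBz loses PhCOO⁻: pKₐ(C₆H₅COOH) ≈ 4.2

cyclohexyl–OTf > cyclohexyl–OClO₃ > cyclohexyl–Cl > cyclohexyl–ONO₂ > cyclohexyl–OPO(OH)₂ > cyclohexyl–OBz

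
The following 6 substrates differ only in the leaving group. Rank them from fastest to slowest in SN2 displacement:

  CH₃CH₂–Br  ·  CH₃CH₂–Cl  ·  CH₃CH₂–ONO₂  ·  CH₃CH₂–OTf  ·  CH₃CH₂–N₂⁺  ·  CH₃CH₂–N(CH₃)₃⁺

CH₃CH₂–N₂⁺ > CH₃CH₂–OTf > CH₃CH₂–Br > CH₃CH₂–Cl > CH₃CH₂–ONO₂ > CH₃CH₂–N(CH₃)₃⁺

Same R in every case — rank the leaving groups.
A good leaving group is a weak base: the lower the pKₐ of its conjugate acid, the more readily it departs.
CH₃CH₂–N₂⁺ loses N₂: no meaningful conjugate acid; N₂ departs as an exceptionally stable neutral molecule
CH₃CH₂–OTf loses OTf⁻: pKₐ(CF₃SO₃H (triflic acid)) ≈ -14
CH₃CH₂–Br loses Br⁻: pKₐ(HBr) ≈ -9
CH₃CH₂–Cl loses Cl⁻: pKₐ(HCl) ≈ -7
CH₃CH₂–ONO₂ loses NO₃⁻: pKₐ(HNO₃) ≈ -1.3
CH₃CH₂–N(CH₃)₃⁺ loses NR'₃: pKₐ(R'₃NH⁺) ≈ 10.7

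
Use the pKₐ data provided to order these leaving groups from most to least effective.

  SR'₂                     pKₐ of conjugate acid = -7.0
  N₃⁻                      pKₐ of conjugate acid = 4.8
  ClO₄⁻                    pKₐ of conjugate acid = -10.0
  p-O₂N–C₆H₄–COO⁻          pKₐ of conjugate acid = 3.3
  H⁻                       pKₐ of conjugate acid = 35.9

ClO₄⁻ > SR'₂ > p-O₂N–C₆H₄–COO⁻ > N₃⁻ > H⁻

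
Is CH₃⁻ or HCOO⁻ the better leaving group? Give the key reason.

HCOO⁻

HCOO⁻ is the better leaving group.
pKₐ(HCOOH) ≈ 3.8 versus pKₐ(CH₄) ≈ 48: HCOO⁻ is the much weaker base.
Resonance-stabilised carboxylate.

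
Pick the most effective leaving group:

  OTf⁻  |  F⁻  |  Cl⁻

OTf⁻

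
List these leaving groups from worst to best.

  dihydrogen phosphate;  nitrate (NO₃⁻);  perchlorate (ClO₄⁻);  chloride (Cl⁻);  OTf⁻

dihydrogen phosphate < nitrate (NO₃⁻) < chloride (Cl⁻) < perchlorate (ClO₄⁻) < OTf⁻

Rank by basicity of the departing species: weakest base leaves most easily.
OTf⁻: pKₐ(CF₃SO₃H (triflic acid)) ≈ -14 — charge spread over three oxygens and a CF₃ group; the premier leaving group in synthesis
perchlorate (ClO₄⁻): pKₐ(HClO₄) ≈ -10
chloride (Cl⁻): pKₐ(HCl) ≈ -7
nitrate (NO₃⁻): pKₐ(HNO₃) ≈ -1.3
dihydrogen phosphate: pKₐ(H₃PO₄) ≈ 2.1 — moderate base; biological leaving group after further activation
Reversing gives the worst-to-best order requested.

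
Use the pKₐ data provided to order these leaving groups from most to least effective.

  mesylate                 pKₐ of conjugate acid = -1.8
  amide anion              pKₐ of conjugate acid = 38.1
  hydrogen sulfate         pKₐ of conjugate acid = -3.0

Lower conjugate-acid pKₐ ⇒ weaker base ⇒ better leaving group.
Sorting by the given values: hydrogen sulfate (-3.0), mesylate (-1.8), amide anion (38.1).

hydrogen sulfate > mesylate > amide anion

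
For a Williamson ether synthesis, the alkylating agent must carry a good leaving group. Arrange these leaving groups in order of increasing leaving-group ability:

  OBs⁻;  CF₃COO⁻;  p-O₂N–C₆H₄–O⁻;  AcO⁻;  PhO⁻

PhO⁻ < p-O₂N–C₆H₄–O⁻ < AcO⁻ < CF₃COO⁻ < OBs⁻

OBs⁻: pKₐ(p-BrC₆H₄SO₃H) ≈ -2.8 — arenesulfonate with a p-bromo substituent
CF₃COO⁻: pKₐ(CF₃COOH) ≈ 0.2 — strongly electron-withdrawing CF₃ stabilises the carboxylate
AcO⁻: pKₐ(CH₃COOH) ≈ 4.8 — resonance-stabilised but still a weak base
p-O₂N–C₆H₄–O⁻: pKₐ(p-nitrophenol) ≈ 7.2 — nitro group delocalises the charge; the classic chromogenic LG
PhO⁻: pKₐ(C₆H₅OH (phenol)) ≈ 10 — resonance into the ring helps, but still a poor LG
The question asks for worst first, so the sequence is read in increasing leaving-group ability.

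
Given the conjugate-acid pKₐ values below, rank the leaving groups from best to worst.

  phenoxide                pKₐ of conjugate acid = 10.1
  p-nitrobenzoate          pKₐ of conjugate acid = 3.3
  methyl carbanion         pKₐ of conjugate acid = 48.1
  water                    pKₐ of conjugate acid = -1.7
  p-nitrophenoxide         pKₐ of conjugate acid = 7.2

Lower conjugate-acid pKₐ ⇒ weaker base ⇒ better leaving group.
Sorting by the given values: water (-1.7), p-nitrobenzoate (3.3), p-nitrophenoxide (7.2), phenoxide (10.1), methyl carbanion (48.1).

water > p-nitrobenzoate > p-nitrophenoxide > phenoxide > methyl carbanion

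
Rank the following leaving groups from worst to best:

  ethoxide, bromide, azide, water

bromide: pKₐ(HBr) ≈ -9
water: pKₐ(H₃O⁺) ≈ -1.7
azide: pKₐ(HN₃) ≈ 4.7
ethoxide: pKₐ(CH₃CH₂OH) ≈ 16
The question asks for worst first, so the sequence is read in increasing leaving-group ability.

ethoxide < azide < water < bromide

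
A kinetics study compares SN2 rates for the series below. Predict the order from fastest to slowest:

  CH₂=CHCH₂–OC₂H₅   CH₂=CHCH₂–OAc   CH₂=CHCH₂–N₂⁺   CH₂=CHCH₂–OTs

The skeletons are identical, so relative rate is governed entirely by leaving-group ability.
The more stable X⁻ (or X) is on its own — i.e. the weaker a base it is — the better a leaving group it makes.
CH₂=CHCH₂–N₂⁺ loses N₂: no meaningful conjugate acid; N₂ departs as an exceptionally stable neutral molecule
CH₂=CHCH₂–OTs loses OTs⁻: pKₐ(p-CH₃C₆H₄SO₃H (TsOH)) ≈ -2.8
CH₂=CHCH₂–OAc loses AcO⁻: pKₐ(CH₃COOH) ≈ 4.8
CH₂=CHCH₂–OC₂H₅ loses CH₃CH₂O⁻: pKₐ(CH₃CH₂OH) ≈ 16

CH₂=CHCH₂–N₂⁺ > CH₂=CHCH₂–OTs > CH₂=CHCH₂–OAc > CH₂=CHCH₂–OC₂H₅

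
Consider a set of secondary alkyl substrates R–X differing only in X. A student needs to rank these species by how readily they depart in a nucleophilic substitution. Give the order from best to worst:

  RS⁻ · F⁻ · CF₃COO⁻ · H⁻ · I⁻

I⁻: pKₐ(HI) ≈ -10
CF₃COO⁻: pKₐ(CF₃COOH) ≈ 0.2
F⁻: pKₐ(HF) ≈ 3.2
RS⁻: pKₐ(RSH (a thiol)) ≈ 10.5
H⁻: pKₐ(H₂) ≈ 36

I⁻ > CF₃COO⁻ > F⁻ > RS⁻ > H⁻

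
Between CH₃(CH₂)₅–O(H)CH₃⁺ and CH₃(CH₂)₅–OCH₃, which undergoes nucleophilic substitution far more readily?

CH₃(CH₂)₅–O(H)CH₃⁺

From CH₃(CH₂)₅–OCH₃ the departing group would be CH₃O⁻ (pKₐ(CH₃OH) ≈ 15.5). Strong base; alkoxides do not leave unassisted.
From CH₃(CH₂)₅–O(H)CH₃⁺ the leaving group is R'OH (pKₐ(R'OH₂⁺) ≈ -2.4). Neutral; leaves from a protonated ether (an oxonium ion, R–O(H)R'⁺).
(In practice CH₃(CH₂)₅–O(H)CH₃⁺ is made from CH₃(CH₂)₅–OCH₃ by protonation with concentrated HI, allowing neutral methanol, rather than methoxide, to depart.)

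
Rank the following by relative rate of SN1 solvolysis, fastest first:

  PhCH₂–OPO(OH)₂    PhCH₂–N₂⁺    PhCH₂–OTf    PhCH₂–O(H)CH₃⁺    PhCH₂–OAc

PhCH₂–N₂⁺ > PhCH₂–OTf > PhCH₂–O(H)CH₃⁺ > PhCH₂–OPO(OH)₂ > PhCH₂–OAc

Same R in every case — rank the leaving groups.
The more stable X⁻ (or X) is on its own — i.e. the weaker a base it is — the better a leaving group it makes.
PhCH₂–N₂⁺ loses N₂: no meaningful conjugate acid; N₂ departs as an exceptionally stable neutral molecule
PhCH₂–OTf loses OTf⁻: pKₐ(CF₃SO₃H (triflic acid)) ≈ -14
PhCH₂–O(H)CH₃⁺ loses R'OH: pKₐ(R'OH₂⁺) ≈ -2.4
PhCH₂–OPO(OH)₂ loses H₂PO₄⁻: pKₐ(H₃PO₄) ≈ 2.1
PhCH₂–OAc loses AcO⁻: pKₐ(CH₃COOH) ≈ 4.8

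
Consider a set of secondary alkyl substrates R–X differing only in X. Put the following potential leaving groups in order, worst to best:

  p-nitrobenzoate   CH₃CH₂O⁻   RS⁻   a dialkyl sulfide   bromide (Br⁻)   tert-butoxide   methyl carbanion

methyl carbanion < tert-butoxide < CH₃CH₂O⁻ < RS⁻ < p-nitrobenzoate < a dialkyl sulfide < bromide (Br⁻)

Rank by basicity of the departing species: weakest base leaves most easily.
bromide (Br⁻): pKₐ(HBr) ≈ -9 — weak base; good leaving group
a dialkyl sulfide: pKₐ(R'₂SH⁺) ≈ -7 — neutral; leaves from a sulfonium salt (R–SR'₂⁺)
p-nitrobenzoate: pKₐ(p-nitrobenzoic acid) ≈ 3.4
RS⁻: pKₐ(RSH (a thiol)) ≈ 10.5 — moderately basic; rarely leaves without activation
CH₃CH₂O⁻: pKₐ(CH₃CH₂OH) ≈ 16 — strong base; alkoxides do not leave unassisted
tert-butoxide: pKₐ(t-BuOH) ≈ 18
methyl carbanion: pKₐ(CH₄) ≈ 48 — unstabilised carbanion; the worst conceivable leaving group
Listed from poorest to best leaving group as asked.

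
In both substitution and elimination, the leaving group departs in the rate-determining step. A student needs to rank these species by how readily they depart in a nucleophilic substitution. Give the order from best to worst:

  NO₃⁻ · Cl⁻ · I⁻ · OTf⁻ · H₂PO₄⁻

The more stable X⁻ (or X) is on its own — i.e. the weaker a base it is — the better a leaving group it makes.
OTf⁻: pKₐ(CF₃SO₃H (triflic acid)) ≈ -14
I⁻: pKₐ(HI) ≈ -10
Cl⁻: pKₐ(HCl) ≈ -7
NO₃⁻: pKₐ(HNO₃) ≈ -1.3
H₂PO₄⁻: pKₐ(H₃PO₄) ≈ 2.1

OTf⁻ > I⁻ > Cl⁻ > NO₃⁻ > H₂PO₄⁻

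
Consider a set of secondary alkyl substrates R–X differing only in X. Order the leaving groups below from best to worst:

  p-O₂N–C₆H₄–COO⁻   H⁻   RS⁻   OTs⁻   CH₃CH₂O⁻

The more stable X⁻ (or X) is on its own — i.e. the weaker a base it is — the better a leaving group it makes.
OTs⁻: pKₐ(p-CH₃C₆H₄SO₃H (TsOH)) ≈ -2.8 — resonance-delocalised arenesulfonate
p-O₂N–C₆H₄–COO⁻: pKₐ(p-nitrobenzoic acid) ≈ 3.4
RS⁻: pKₐ(RSH (a thiol)) ≈ 10.5 — moderately basic; rarely leaves without activation
CH₃CH₂O⁻: pKₐ(CH₃CH₂OH) ≈ 16 — strong base; alkoxides do not leave unassisted
H⁻: pKₐ(H₂) ≈ 36 — extremely strong base; leaves only in special hydride-transfer contexts

OTs⁻ > p-O₂N–C₆H₄–COO⁻ > RS⁻ > CH₃CH₂O⁻ > H⁻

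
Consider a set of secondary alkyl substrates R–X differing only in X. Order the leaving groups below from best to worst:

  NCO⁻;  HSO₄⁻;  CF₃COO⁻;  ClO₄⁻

Leaving-group ability tracks the stability of the departed species; conjugate-acid pKₐ is the usual yardstick (lower pKₐ → better LG).
ClO₄⁻: pKₐ(HClO₄) ≈ -10
HSO₄⁻: pKₐ(H₂SO₄) ≈ -3
CF₃COO⁻: pKₐ(CF₃COOH) ≈ 0.2
NCO⁻: pKₐ(HOCN) ≈ 3.5

ClO₄⁻ > HSO₄⁻ > CF₃COO⁻ > NCO⁻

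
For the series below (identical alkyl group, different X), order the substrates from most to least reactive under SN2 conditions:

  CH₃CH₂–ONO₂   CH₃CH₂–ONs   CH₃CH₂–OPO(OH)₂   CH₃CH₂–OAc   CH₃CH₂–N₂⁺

Same R in every case — rank the leaving groups.
Rank by basicity of the departing species: weakest base leaves most easily.
CH₃CH₂–N₂⁺ loses N₂: no meaningful conjugate acid; N₂ departs as an exceptionally stable neutral molecule
CH₃CH₂–ONs loses ONs⁻: pKₐ(p-O₂NC₆H₄SO₃H) ≈ -3.5
CH₃CH₂–ONO₂ loses NO₃⁻: pKₐ(HNO₃) ≈ -1.3
CH₃CH₂–OPO(OH)₂ loses H₂PO₄⁻: pKₐ(H₃PO₄) ≈ 2.1
CH₃CH₂–OAc loses AcO⁻: pKₐ(CH₃COOH) ≈ 4.8

CH₃CH₂–N₂⁺ > CH₃CH₂–ONs > CH₃CH₂–ONO₂ > CH₃CH₂–OPO(OH)₂ > CH₃CH₂–OAc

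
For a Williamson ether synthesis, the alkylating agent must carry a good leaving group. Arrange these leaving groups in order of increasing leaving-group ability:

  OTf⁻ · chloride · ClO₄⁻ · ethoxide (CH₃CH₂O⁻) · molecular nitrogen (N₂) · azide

ethoxide (CH₃CH₂O⁻) < azide < chloride < ClO₄⁻ < OTf⁻ < molecular nitrogen (N₂)

molecular nitrogen (N₂): no meaningful conjugate acid; N₂ departs as an exceptionally stable neutral molecule
OTf⁻: pKₐ(CF₃SO₃H (triflic acid)) ≈ -14
ClO₄⁻: pKₐ(HClO₄) ≈ -10
chloride: pKₐ(HCl) ≈ -7
azide: pKₐ(HN₃) ≈ 4.7
ethoxide (CH₃CH₂O⁻): pKₐ(CH₃CH₂OH) ≈ 16
The question asks for worst first, so the sequence is read in increasing leaving-group ability.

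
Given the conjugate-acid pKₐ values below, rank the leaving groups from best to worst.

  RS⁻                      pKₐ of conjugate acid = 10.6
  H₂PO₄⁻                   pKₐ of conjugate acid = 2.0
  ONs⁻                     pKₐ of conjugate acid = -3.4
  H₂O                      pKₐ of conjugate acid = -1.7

ONs⁻ > H₂O > H₂PO₄⁻ > RS⁻

Lower conjugate-acid pKₐ ⇒ weaker base ⇒ better leaving group.
Sorting by the given values: ONs⁻ (-3.4), H₂O (-1.7), H₂PO₄⁻ (2.0), RS⁻ (10.6).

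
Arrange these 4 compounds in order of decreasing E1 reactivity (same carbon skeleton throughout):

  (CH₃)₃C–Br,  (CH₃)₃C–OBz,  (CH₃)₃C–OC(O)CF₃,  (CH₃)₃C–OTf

With the same alkyl group throughout, only the leaving group differentiates the rates.
Leaving-group ability tracks the stability of the departed species; conjugate-acid pKₐ is the usual yardstick (lower pKₐ → better LG).
(CH₃)₃C–OTf loses OTf⁻: pKₐ(CF₃SO₃H (triflic acid)) ≈ -14
(CH₃)₃C–Br loses Br⁻: pKₐ(HBr) ≈ -9
(CH₃)₃C–OC(O)CF₃ loses CF₃COO⁻: pKₐ(CF₃COOH) ≈ 0.2
(CH₃)₃C–OBz loses PhCOO⁻: pKₐ(C₆H₅COOH) ≈ 4.2

(CH₃)₃C–OTf > (CH₃)₃C–Br > (CH₃)₃C–OC(O)CF₃ > (CH₃)₃C–OBz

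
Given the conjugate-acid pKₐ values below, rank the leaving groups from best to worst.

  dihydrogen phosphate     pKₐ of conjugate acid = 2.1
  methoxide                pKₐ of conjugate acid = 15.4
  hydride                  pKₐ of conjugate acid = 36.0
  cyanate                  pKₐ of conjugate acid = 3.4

dihydrogen phosphate > cyanate > methoxide > hydride

Lower conjugate-acid pKₐ ⇒ weaker base ⇒ better leaving group.
Sorting by the given values: dihydrogen phosphate (2.1), cyanate (3.4), methoxide (15.4), hydride (36.0).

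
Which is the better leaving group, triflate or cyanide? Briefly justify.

triflate is the better leaving group.
pKₐ(CF₃SO₃H (triflic acid)) ≈ -14 versus pKₐ(HCN) ≈ 9.2: triflate is the much weaker base.
Charge spread over three oxygens and a CF₃ group; the premier leaving group in synthesis.

triflate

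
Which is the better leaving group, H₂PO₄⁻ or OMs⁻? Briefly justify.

OMs⁻ is the better leaving group.
pKₐ(CH₃SO₃H (MsOH)) ≈ -1.9 versus pKₐ(H₃PO₄) ≈ 2.1: OMs⁻ is the much weaker base.
Resonance-delocalised alkanesulfonate.

OMs⁻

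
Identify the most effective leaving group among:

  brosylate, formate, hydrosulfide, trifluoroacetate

brosylate

The more stable X⁻ (or X) is on its own — i.e. the weaker a base it is — the better a leaving group it makes.
brosylate: pKₐ(p-BrC₆H₄SO₃H) ≈ -2.8
trifluoroacetate: pKₐ(CF₃COOH) ≈ 0.2
formate: pKₐ(HCOOH) ≈ 3.8
hydrosulfide: pKₐ(H₂S) ≈ 7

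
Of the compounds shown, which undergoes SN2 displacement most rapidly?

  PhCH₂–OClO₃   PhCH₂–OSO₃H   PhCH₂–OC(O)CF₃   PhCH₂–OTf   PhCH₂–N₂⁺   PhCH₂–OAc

PhCH₂–N₂⁺

Same R in every case — rank the leaving groups.
Rank by basicity of the departing species: weakest base leaves most easily.
PhCH₂–N₂⁺ loses N₂: no meaningful conjugate acid; N₂ departs as an exceptionally stable neutral molecule
PhCH₂–OTf loses OTf⁻: pKₐ(CF₃SO₃H (triflic acid)) ≈ -14
PhCH₂–OClO₃ loses ClO₄⁻: pKₐ(HClO₄) ≈ -10
PhCH₂–OSO₃H loses HSO₄⁻: pKₐ(H₂SO₄) ≈ -3
PhCH₂–OC(O)CF₃ loses CF₃COO⁻: pKₐ(CF₃COOH) ≈ 0.2
PhCH₂–OAc loses AcO⁻: pKₐ(CH₃COOH) ≈ 4.8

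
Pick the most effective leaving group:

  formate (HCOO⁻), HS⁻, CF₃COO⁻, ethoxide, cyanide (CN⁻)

Rank by basicity of the departing species: weakest base leaves most easily.
CF₃COO⁻: pKₐ(CF₃COOH) ≈ 0.2
formate (HCOO⁻): pKₐ(HCOOH) ≈ 3.8
HS⁻: pKₐ(H₂S) ≈ 7
cyanide (CN⁻): pKₐ(HCN) ≈ 9.2
ethoxide: pKₐ(CH₃CH₂OH) ≈ 16

CF₃COO⁻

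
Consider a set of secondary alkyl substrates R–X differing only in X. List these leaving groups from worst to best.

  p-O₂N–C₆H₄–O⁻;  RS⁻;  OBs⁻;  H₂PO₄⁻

The more stable X⁻ (or X) is on its own — i.e. the weaker a base it is — the better a leaving group it makes.
OBs⁻: pKₐ(p-BrC₆H₄SO₃H) ≈ -2.8 — arenesulfonate with a p-bromo substituent
H₂PO₄⁻: pKₐ(H₃PO₄) ≈ 2.1 — moderate base; biological leaving group after further activation
p-O₂N–C₆H₄–O⁻: pKₐ(p-nitrophenol) ≈ 7.2 — nitro group delocalises the charge; the classic chromogenic LG
RS⁻: pKₐ(RSH (a thiol)) ≈ 10.5 — moderately basic; rarely leaves without activation
The question asks for worst first, so the sequence is read in increasing leaving-group ability.

RS⁻ < p-O₂N–C₆H₄–O⁻ < H₂PO₄⁻ < OBs⁻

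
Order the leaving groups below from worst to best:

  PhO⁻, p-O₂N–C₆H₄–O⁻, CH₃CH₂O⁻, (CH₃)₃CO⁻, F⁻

F⁻: pKₐ(HF) ≈ 3.2
p-O₂N–C₆H₄–O⁻: pKₐ(p-nitrophenol) ≈ 7.2
PhO⁻: pKₐ(C₆H₅OH (phenol)) ≈ 10 — resonance into the ring helps, but still a poor LG
CH₃CH₂O⁻: pKₐ(CH₃CH₂OH) ≈ 16 — strong base; alkoxides do not leave unassisted
(CH₃)₃CO⁻: pKₐ(t-BuOH) ≈ 18
The question asks for worst first, so the sequence is read in increasing leaving-group ability.

(CH₃)₃CO⁻ < CH₃CH₂O⁻ < PhO⁻ < p-O₂N–C₆H₄–O⁻ < F⁻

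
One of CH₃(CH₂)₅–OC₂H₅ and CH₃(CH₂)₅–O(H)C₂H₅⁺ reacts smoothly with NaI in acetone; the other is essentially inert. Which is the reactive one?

From CH₃(CH₂)₅–OC₂H₅ the departing group would be CH₃CH₂O⁻ (pKₐ(CH₃CH₂OH) ≈ 16). Strong base; alkoxides do not leave unassisted.
From CH₃(CH₂)₅–O(H)C₂H₅⁺ the leaving group is R'OH (pKₐ(R'OH₂⁺) ≈ -2.4). Neutral; leaves from a protonated ether (an oxonium ion, R–O(H)R'⁺).
(In practice CH₃(CH₂)₅–O(H)C₂H₅⁺ is made from CH₃(CH₂)₅–OC₂H₅ by protonation with concentrated HBr, allowing neutral ethanol, rather than ethoxide, to depart.)

CH₃(CH₂)₅–O(H)C₂H₅⁺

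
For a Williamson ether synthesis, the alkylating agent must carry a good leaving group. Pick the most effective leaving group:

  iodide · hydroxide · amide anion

The more stable X⁻ (or X) is on its own — i.e. the weaker a base it is — the better a leaving group it makes.
iodide: pKₐ(HI) ≈ -10
hydroxide: pKₐ(H₂O) ≈ 15.7
amide anion: pKₐ(NH₃) ≈ 38

iodide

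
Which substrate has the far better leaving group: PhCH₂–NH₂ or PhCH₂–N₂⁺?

PhCH₂–N₂⁺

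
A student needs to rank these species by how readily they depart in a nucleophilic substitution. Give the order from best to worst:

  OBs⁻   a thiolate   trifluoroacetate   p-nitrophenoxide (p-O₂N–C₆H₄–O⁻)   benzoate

OBs⁻ > trifluoroacetate > benzoate > p-nitrophenoxide (p-O₂N–C₆H₄–O⁻) > a thiolate

Rank by basicity of the departing species: weakest base leaves most easily.
OBs⁻: pKₐ(p-BrC₆H₄SO₃H) ≈ -2.8 — arenesulfonate with a p-bromo substituent
trifluoroacetate: pKₐ(CF₃COOH) ≈ 0.2 — strongly electron-withdrawing CF₃ stabilises the carboxylate
benzoate: pKₐ(C₆H₅COOH) ≈ 4.2 — aryl carboxylate
p-nitrophenoxide (p-O₂N–C₆H₄–O⁻): pKₐ(p-nitrophenol) ≈ 7.2 — nitro group delocalises the charge; the classic chromogenic LG
a thiolate: pKₐ(RSH (a thiol)) ≈ 10.5 — moderately basic; rarely leaves without activation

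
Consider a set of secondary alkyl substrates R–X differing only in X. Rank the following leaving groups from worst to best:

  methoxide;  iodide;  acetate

methoxide < acetate < iodide

The more stable X⁻ (or X) is on its own — i.e. the weaker a base it is — the better a leaving group it makes.
iodide: pKₐ(HI) ≈ -10
acetate: pKₐ(CH₃COOH) ≈ 4.8
methoxide: pKₐ(CH₃OH) ≈ 15.5
Reversing gives the worst-to-best order requested.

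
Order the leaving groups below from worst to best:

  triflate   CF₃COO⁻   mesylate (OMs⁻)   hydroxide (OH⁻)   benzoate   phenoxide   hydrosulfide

hydroxide (OH⁻) < phenoxide < hydrosulfide < benzoate < CF₃COO⁻ < mesylate (OMs⁻) < triflate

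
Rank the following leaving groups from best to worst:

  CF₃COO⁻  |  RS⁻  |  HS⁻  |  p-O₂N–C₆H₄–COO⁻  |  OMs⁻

OMs⁻ > CF₃COO⁻ > p-O₂N–C₆H₄–COO⁻ > HS⁻ > RS⁻

Rank by basicity of the departing species: weakest base leaves most easily.
OMs⁻: pKₐ(CH₃SO₃H (MsOH)) ≈ -1.9
CF₃COO⁻: pKₐ(CF₃COOH) ≈ 0.2 — strongly electron-withdrawing CF₃ stabilises the carboxylate
p-O₂N–C₆H₄–COO⁻: pKₐ(p-nitrobenzoic acid) ≈ 3.4 — electron-withdrawing nitro group stabilises the carboxylate
HS⁻: pKₐ(H₂S) ≈ 7
RS⁻: pKₐ(RSH (a thiol)) ≈ 10.5 — moderately basic; rarely leaves without activation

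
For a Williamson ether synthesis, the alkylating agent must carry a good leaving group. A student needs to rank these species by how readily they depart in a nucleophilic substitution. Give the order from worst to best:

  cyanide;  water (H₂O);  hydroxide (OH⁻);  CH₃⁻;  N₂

CH₃⁻ < hydroxide (OH⁻) < cyanide < water (H₂O) < N₂

Rank by basicity of the departing species: weakest base leaves most easily.
N₂: no meaningful conjugate acid; N₂ departs as an exceptionally stable neutral molecule
water (H₂O): pKₐ(H₃O⁺) ≈ -1.7
cyanide: pKₐ(HCN) ≈ 9.2
hydroxide (OH⁻): pKₐ(H₂O) ≈ 15.7 — strong base; essentially never leaves without prior activation
CH₃⁻: pKₐ(CH₄) ≈ 48 — unstabilised carbanion; the worst conceivable leaving group
The question asks for worst first, so the sequence is read in increasing leaving-group ability.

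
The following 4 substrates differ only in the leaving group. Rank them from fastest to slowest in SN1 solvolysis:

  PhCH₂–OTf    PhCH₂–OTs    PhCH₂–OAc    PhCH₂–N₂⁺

PhCH₂–N₂⁺ > PhCH₂–OTf > PhCH₂–OTs > PhCH₂–OAc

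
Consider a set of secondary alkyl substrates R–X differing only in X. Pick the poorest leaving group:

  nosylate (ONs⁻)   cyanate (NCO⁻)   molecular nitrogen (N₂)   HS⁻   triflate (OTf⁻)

Rank by basicity of the departing species: weakest base leaves most easily.
molecular nitrogen (N₂): no meaningful conjugate acid; N₂ departs as an exceptionally stable neutral molecule
triflate (OTf⁻): pKₐ(CF₃SO₃H (triflic acid)) ≈ -14
nosylate (ONs⁻): pKₐ(p-O₂NC₆H₄SO₃H) ≈ -3.5
cyanate (NCO⁻): pKₐ(HOCN) ≈ 3.5
HS⁻: pKₐ(H₂S) ≈ 7

HS⁻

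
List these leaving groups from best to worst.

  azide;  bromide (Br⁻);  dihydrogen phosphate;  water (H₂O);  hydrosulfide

bromide (Br⁻) > water (H₂O) > dihydrogen phosphate > azide > hydrosulfide

bromide (Br⁻): pKₐ(HBr) ≈ -9
water (H₂O): pKₐ(H₃O⁺) ≈ -1.7
dihydrogen phosphate: pKₐ(H₃PO₄) ≈ 2.1
azide: pKₐ(HN₃) ≈ 4.7
hydrosulfide: pKₐ(H₂S) ≈ 7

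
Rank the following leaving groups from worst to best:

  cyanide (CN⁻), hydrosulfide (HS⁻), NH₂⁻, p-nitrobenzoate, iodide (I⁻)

NH₂⁻ < cyanide (CN⁻) < hydrosulfide (HS⁻) < p-nitrobenzoate < iodide (I⁻)

iodide (I⁻): pKₐ(HI) ≈ -10
p-nitrobenzoate: pKₐ(p-nitrobenzoic acid) ≈ 3.4
hydrosulfide (HS⁻): pKₐ(H₂S) ≈ 7
cyanide (CN⁻): pKₐ(HCN) ≈ 9.2
NH₂⁻: pKₐ(NH₃) ≈ 38
Reversing gives the worst-to-best order requested.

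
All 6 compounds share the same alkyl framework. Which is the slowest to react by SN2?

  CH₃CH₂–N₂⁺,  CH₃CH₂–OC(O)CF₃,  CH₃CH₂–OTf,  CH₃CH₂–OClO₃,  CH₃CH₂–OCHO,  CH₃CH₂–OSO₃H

CH₃CH₂–OCHO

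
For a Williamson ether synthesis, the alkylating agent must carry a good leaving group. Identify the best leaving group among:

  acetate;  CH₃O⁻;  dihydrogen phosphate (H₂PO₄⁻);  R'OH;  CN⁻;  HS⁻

R'OH: pKₐ(R'OH₂⁺) ≈ -2.4
dihydrogen phosphate (H₂PO₄⁻): pKₐ(H₃PO₄) ≈ 2.1
acetate: pKₐ(CH₃COOH) ≈ 4.8
HS⁻: pKₐ(H₂S) ≈ 7
CN⁻: pKₐ(HCN) ≈ 9.2
CH₃O⁻: pKₐ(CH₃OH) ≈ 15.5

R'OH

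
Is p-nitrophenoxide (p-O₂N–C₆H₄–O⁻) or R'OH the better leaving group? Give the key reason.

R'OH is the better leaving group.
pKₐ(R'OH₂⁺) ≈ -2.4 versus pKₐ(p-nitrophenol) ≈ 7.2: R'OH is the much weaker base.
Neutral; leaves from a protonated ether (an oxonium ion, R–O(H)R'⁺).

R'OH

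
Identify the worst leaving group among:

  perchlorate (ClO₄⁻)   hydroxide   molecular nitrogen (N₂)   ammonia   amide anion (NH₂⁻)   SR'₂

Leaving-group ability tracks the stability of the departed species; conjugate-acid pKₐ is the usual yardstick (lower pKₐ → better LG).
molecular nitrogen (N₂): no meaningful conjugate acid; N₂ departs as an exceptionally stable neutral molecule
perchlorate (ClO₄⁻): pKₐ(HClO₄) ≈ -10
SR'₂: pKₐ(R'₂SH⁺) ≈ -7
ammonia: pKₐ(NH₄⁺) ≈ 9.2
hydroxide: pKₐ(H₂O) ≈ 15.7
amide anion (NH₂⁻): pKₐ(NH₃) ≈ 38

amide anion (NH₂⁻)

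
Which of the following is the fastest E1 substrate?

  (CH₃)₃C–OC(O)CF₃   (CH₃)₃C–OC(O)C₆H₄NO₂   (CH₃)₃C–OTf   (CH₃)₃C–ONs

(CH₃)₃C–OTf

With the same alkyl group throughout, only the leaving group differentiates the rates.
The more stable X⁻ (or X) is on its own — i.e. the weaker a base it is — the better a leaving group it makes.
(CH₃)₃C–OTf loses OTf⁻: pKₐ(CF₃SO₃H (triflic acid)) ≈ -14
(CH₃)₃C–ONs loses ONs⁻: pKₐ(p-O₂NC₆H₄SO₃H) ≈ -3.5
(CH₃)₃C–OC(O)CF₃ loses CF₃COO⁻: pKₐ(CF₃COOH) ≈ 0.2
(CH₃)₃C–OC(O)C₆H₄NO₂ loses p-O₂N–C₆H₄–COO⁻: pKₐ(p-nitrobenzoic acid) ≈ 3.4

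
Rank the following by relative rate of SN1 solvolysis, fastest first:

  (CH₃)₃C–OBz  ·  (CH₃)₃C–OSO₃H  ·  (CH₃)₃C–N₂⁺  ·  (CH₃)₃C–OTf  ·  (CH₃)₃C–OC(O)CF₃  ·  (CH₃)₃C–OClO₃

Same R in every case — rank the leaving groups.
Leaving-group ability tracks the stability of the departed species; conjugate-acid pKₐ is the usual yardstick (lower pKₐ → better LG).
(CH₃)₃C–N₂⁺ loses N₂: no meaningful conjugate acid; N₂ departs as an exceptionally stable neutral molecule
(CH₃)₃C–OTf loses OTf⁻: pKₐ(CF₃SO₃H (triflic acid)) ≈ -14
(CH₃)₃C–OClO₃ loses ClO₄⁻: pKₐ(HClO₄) ≈ -10
(CH₃)₃C–OSO₃H loses HSO₄⁻: pKₐ(H₂SO₄) ≈ -3
(CH₃)₃C–OC(O)CF₃ loses CF₃COO⁻: pKₐ(CF₃COOH) ≈ 0.2
(CH₃)₃C–OBz loses PhCOO⁻: pKₐ(C₆H₅COOH) ≈ 4.2

(CH₃)₃C–N₂⁺ > (CH₃)₃C–OTf > (CH₃)₃C–OClO₃ > (CH₃)₃C–OSO₃H > (CH₃)₃C–OC(O)CF₃ > (CH₃)₃C–OBz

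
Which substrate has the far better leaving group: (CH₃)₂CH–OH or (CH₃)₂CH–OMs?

(CH₃)₂CH–OMs

From (CH₃)₂CH–OH the departing group would be OH⁻ (pKₐ(H₂O) ≈ 15.7). Strong base; essentially never leaves without prior activation.
From (CH₃)₂CH–OMs the leaving group is OMs⁻ (pKₐ(CH₃SO₃H (MsOH)) ≈ -1.9). Resonance-delocalised alkanesulfonate.
(In practice (CH₃)₂CH–OMs is made from (CH₃)₂CH–OH by treatment with MsCl / Et₃N, converting the hydroxyl into a mesylate.)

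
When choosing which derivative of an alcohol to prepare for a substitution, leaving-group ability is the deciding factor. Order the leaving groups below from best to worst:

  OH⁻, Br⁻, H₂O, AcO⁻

A good leaving group is a weak base: the lower the pKₐ of its conjugate acid, the more readily it departs.
Br⁻: pKₐ(HBr) ≈ -9
H₂O: pKₐ(H₃O⁺) ≈ -1.7 — neutral; leaves from a protonated alcohol (R–OH₂⁺)
AcO⁻: pKₐ(CH₃COOH) ≈ 4.8
OH⁻: pKₐ(H₂O) ≈ 15.7 — strong base; essentially never leaves without prior activation

Br⁻ > H₂O > AcO⁻ > OH⁻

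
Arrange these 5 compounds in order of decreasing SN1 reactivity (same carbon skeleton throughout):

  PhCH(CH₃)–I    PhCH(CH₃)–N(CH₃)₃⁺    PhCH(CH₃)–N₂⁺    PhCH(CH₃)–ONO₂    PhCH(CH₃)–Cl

Same R in every case — rank the leaving groups.
Leaving-group ability tracks the stability of the departed species; conjugate-acid pKₐ is the usual yardstick (lower pKₐ → better LG).
PhCH(CH₃)–N₂⁺ loses N₂: no meaningful conjugate acid; N₂ departs as an exceptionally stable neutral molecule
PhCH(CH₃)–I loses I⁻: pKₐ(HI) ≈ -10
PhCH(CH₃)–Cl loses Cl⁻: pKₐ(HCl) ≈ -7
PhCH(CH₃)–ONO₂ loses NO₃⁻: pKₐ(HNO₃) ≈ -1.3
PhCH(CH₃)–N(CH₃)₃⁺ loses NR'₃: pKₐ(R'₃NH⁺) ≈ 10.7

PhCH(CH₃)–N₂⁺ > PhCH(CH₃)–I > PhCH(CH₃)–Cl > PhCH(CH₃)–ONO₂ > PhCH(CH₃)–N(CH₃)₃⁺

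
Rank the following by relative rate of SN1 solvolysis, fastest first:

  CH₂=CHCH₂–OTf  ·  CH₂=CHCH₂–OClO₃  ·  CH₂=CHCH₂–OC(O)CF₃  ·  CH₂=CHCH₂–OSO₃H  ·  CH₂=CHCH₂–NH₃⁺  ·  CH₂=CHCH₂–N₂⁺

CH₂=CHCH₂–N₂⁺ > CH₂=CHCH₂–OTf > CH₂=CHCH₂–OClO₃ > CH₂=CHCH₂–OSO₃H > CH₂=CHCH₂–OC(O)CF₃ > CH₂=CHCH₂–NH₃⁺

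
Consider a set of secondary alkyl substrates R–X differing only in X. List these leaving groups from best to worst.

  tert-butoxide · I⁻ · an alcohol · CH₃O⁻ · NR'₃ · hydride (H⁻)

The more stable X⁻ (or X) is on its own — i.e. the weaker a base it is — the better a leaving group it makes.
I⁻: pKₐ(HI) ≈ -10 — large, highly polarisable; very weak base
an alcohol: pKₐ(R'OH₂⁺) ≈ -2.4 — neutral; leaves from a protonated ether (an oxonium ion, R–O(H)R'⁺)
NR'₃: pKₐ(R'₃NH⁺) ≈ 10.7 — neutral but still a fairly strong base; Hofmann-elimination LG
CH₃O⁻: pKₐ(CH₃OH) ≈ 15.5 — strong base; alkoxides do not leave unassisted
tert-butoxide: pKₐ(t-BuOH) ≈ 18
hydride (H⁻): pKₐ(H₂) ≈ 36

I⁻ > an alcohol > NR'₃ > CH₃O⁻ > tert-butoxide > hydride (H⁻)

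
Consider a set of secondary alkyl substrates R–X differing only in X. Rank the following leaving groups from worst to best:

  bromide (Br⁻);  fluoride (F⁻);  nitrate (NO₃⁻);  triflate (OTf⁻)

The more stable X⁻ (or X) is on its own — i.e. the weaker a base it is — the better a leaving group it makes.
triflate (OTf⁻): pKₐ(CF₃SO₃H (triflic acid)) ≈ -14 — charge spread over three oxygens and a CF₃ group; the premier leaving group in synthesis
bromide (Br⁻): pKₐ(HBr) ≈ -9 — weak base; good leaving group
nitrate (NO₃⁻): pKₐ(HNO₃) ≈ -1.3
fluoride (F⁻): pKₐ(HF) ≈ 3.2 — small and strongly basic; the poor halide leaving group
Listed from poorest to best leaving group as asked.

fluoride (F⁻) < nitrate (NO₃⁻) < bromide (Br⁻) < triflate (OTf⁻)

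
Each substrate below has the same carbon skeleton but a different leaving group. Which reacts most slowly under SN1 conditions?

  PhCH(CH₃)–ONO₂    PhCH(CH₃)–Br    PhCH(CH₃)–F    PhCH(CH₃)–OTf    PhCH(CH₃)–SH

The skeletons are identical, so relative rate is governed entirely by leaving-group ability.
Rank by basicity of the departing species: weakest base leaves most easily.
PhCH(CH₃)–OTf loses OTf⁻: pKₐ(CF₃SO₃H (triflic acid)) ≈ -14
PhCH(CH₃)–Br loses Br⁻: pKₐ(HBr) ≈ -9
PhCH(CH₃)–ONO₂ loses NO₃⁻: pKₐ(HNO₃) ≈ -1.3
PhCH(CH₃)–F loses F⁻: pKₐ(HF) ≈ 3.2
PhCH(CH₃)–SH loses HS⁻: pKₐ(H₂S) ≈ 7

PhCH(CH₃)–SH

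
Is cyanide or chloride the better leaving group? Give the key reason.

chloride is the better leaving group.
pKₐ(HCl) ≈ -7 versus pKₐ(HCN) ≈ 9.2: chloride is the much weaker base.
Moderately weak base.

chloride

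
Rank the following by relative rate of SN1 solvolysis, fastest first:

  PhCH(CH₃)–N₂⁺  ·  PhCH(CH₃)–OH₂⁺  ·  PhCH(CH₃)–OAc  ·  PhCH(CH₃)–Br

PhCH(CH₃)–N₂⁺ > PhCH(CH₃)–Br > PhCH(CH₃)–OH₂⁺ > PhCH(CH₃)–OAc

Identical carbon frameworks mean the comparison reduces to leaving-group quality.
A good leaving group is a weak base: the lower the pKₐ of its conjugate acid, the more readily it departs.
PhCH(CH₃)–N₂⁺ loses N₂: no meaningful conjugate acid; N₂ departs as an exceptionally stable neutral molecule
PhCH(CH₃)–Br loses Br⁻: pKₐ(HBr) ≈ -9
PhCH(CH₃)–OH₂⁺ loses H₂O: pKₐ(H₃O⁺) ≈ -1.7
PhCH(CH₃)–OAc loses AcO⁻: pKₐ(CH₃COOH) ≈ 4.8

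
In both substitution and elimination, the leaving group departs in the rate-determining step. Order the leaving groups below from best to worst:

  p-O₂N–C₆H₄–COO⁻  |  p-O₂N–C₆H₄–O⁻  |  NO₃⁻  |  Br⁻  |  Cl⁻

Br⁻ > Cl⁻ > NO₃⁻ > p-O₂N–C₆H₄–COO⁻ > p-O₂N–C₆H₄–O⁻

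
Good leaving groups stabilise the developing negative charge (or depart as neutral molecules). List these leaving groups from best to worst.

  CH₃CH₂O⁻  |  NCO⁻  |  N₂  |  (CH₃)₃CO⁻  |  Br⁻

Leaving-group ability tracks the stability of the departed species; conjugate-acid pKₐ is the usual yardstick (lower pKₐ → better LG).
N₂: no meaningful conjugate acid; N₂ departs as an exceptionally stable neutral molecule
Br⁻: pKₐ(HBr) ≈ -9
NCO⁻: pKₐ(HOCN) ≈ 3.5 — resonance between N and O
CH₃CH₂O⁻: pKₐ(CH₃CH₂OH) ≈ 16
(CH₃)₃CO⁻: pKₐ(t-BuOH) ≈ 18 — bulky, strongly basic alkoxide

N₂ > Br⁻ > NCO⁻ > CH₃CH₂O⁻ > (CH₃)₃CO⁻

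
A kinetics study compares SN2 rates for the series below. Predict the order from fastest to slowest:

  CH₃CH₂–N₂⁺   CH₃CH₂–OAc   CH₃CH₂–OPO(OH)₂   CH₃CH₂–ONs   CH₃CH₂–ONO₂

With the same alkyl group throughout, only the leaving group differentiates the rates.
Leaving-group ability tracks the stability of the departed species; conjugate-acid pKₐ is the usual yardstick (lower pKₐ → better LG).
CH₃CH₂–N₂⁺ loses N₂: no meaningful conjugate acid; N₂ departs as an exceptionally stable neutral molecule
CH₃CH₂–ONs loses ONs⁻: pKₐ(p-O₂NC₆H₄SO₃H) ≈ -3.5
CH₃CH₂–ONO₂ loses NO₃⁻: pKₐ(HNO₃) ≈ -1.3
CH₃CH₂–OPO(OH)₂ loses H₂PO₄⁻: pKₐ(H₃PO₄) ≈ 2.1
CH₃CH₂–OAc loses AcO⁻: pKₐ(CH₃COOH) ≈ 4.8

CH₃CH₂–N₂⁺ > CH₃CH₂–ONs > CH₃CH₂–ONO₂ > CH₃CH₂–OPO(OH)₂ > CH₃CH₂–OAc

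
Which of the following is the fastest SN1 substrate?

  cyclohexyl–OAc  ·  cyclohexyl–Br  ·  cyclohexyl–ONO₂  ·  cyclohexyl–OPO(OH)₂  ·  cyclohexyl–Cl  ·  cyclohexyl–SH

With the same alkyl group throughout, only the leaving group differentiates the rates.
Rank by basicity of the departing species: weakest base leaves most easily.
cyclohexyl–Br loses Br⁻: pKₐ(HBr) ≈ -9
cyclohexyl–Cl loses Cl⁻: pKₐ(HCl) ≈ -7
cyclohexyl–ONO₂ loses NO₃⁻: pKₐ(HNO₃) ≈ -1.3
cyclohexyl–OPO(OH)₂ loses H₂PO₄⁻: pKₐ(H₃PO₄) ≈ 2.1
cyclohexyl–OAc loses AcO⁻: pKₐ(CH₃COOH) ≈ 4.8
cyclohexyl–SH loses HS⁻: pKₐ(H₂S) ≈ 7

cyclohexyl–Br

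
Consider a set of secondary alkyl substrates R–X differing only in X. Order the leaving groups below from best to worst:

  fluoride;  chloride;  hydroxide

Leaving-group ability tracks the stability of the departed species; conjugate-acid pKₐ is the usual yardstick (lower pKₐ → better LG).
chloride: pKₐ(HCl) ≈ -7 — moderately weak base
fluoride: pKₐ(HF) ≈ 3.2
hydroxide: pKₐ(H₂O) ≈ 15.7 — strong base; essentially never leaves without prior activation

chloride > fluoride > hydroxide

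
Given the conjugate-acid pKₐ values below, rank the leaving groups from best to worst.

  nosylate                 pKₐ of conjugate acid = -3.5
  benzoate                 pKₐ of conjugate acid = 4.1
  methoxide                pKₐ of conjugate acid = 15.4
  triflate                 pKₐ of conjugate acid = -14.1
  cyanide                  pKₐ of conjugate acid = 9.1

triflate > nosylate > benzoate > cyanide > methoxide

Lower conjugate-acid pKₐ ⇒ weaker base ⇒ better leaving group.
Sorting by the given values: triflate (-14.1), nosylate (-3.5), benzoate (4.1), cyanide (9.1), methoxide (15.4).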